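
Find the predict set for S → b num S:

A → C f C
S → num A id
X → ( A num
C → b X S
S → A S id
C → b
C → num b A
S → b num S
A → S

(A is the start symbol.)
PREDICT(S → b num S) = (FIRST(RHS) \ {ε}) ∪ (FOLLOW(S) if ε ∈ FIRST(RHS), i.e. RHS ⇒* ε)
FIRST(b num S) = { 'b' }
ε ∉ FIRST(b num S), so FOLLOW(S) is not added.
PREDICT(S → b num S) = { 'b' }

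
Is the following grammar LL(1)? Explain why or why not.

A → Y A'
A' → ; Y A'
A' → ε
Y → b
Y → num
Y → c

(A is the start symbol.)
A grammar is LL(1) if for each non-terminal N with multiple productions, the predict sets of those productions are pairwise disjoint, where PREDICT(N → α) = (FIRST(α) \ {ε}) ∪ (FOLLOW(N) if α ⇒* ε).

Relevant sets:
  FOLLOW(A') = { $ }

For A':
  PREDICT(A' → ';' Y A') = { ';' }
  PREDICT(A' → ε) = { $ }
For Y:
  PREDICT(Y → b) = { 'b' }
  PREDICT(Y → num) = { 'num' }
  PREDICT(Y → c) = { 'c' }
A has a single production, so nothing to check there.

All predict sets are disjoint. The grammar IS LL(1).

Answer: Yes, the grammar is LL(1).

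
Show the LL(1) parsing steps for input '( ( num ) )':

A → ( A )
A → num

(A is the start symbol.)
Stack is shown with the top on the left.

Stack      Input          Action
--------------------------------
A $        ( ( num ) ) $  output A → ( A )
( A ) $    ( ( num ) ) $  match '('
A ) $      ( num ) ) $    output A → ( A )
( A ) ) $  ( num ) ) $    match '('
A ) ) $    num ) ) $      output A → num
num ) ) $  num ) ) $      match 'num'
) ) $      ) ) $          match ')'
) $        ) $            match ')'
$          $              accept

The string is accepted.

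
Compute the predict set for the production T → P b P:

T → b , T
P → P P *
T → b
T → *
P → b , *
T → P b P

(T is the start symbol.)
{ 'b' }

PREDICT(T → P b P) = (FIRST(RHS) \ {ε}) ∪ (FOLLOW(T) if ε ∈ FIRST(RHS), i.e. RHS ⇒* ε)
FIRST(P) = { 'b' }
FIRST(P b P) = { 'b' }
ε ∉ FIRST(P b P), so FOLLOW(T) is not added.
PREDICT(T → P b P) = { 'b' }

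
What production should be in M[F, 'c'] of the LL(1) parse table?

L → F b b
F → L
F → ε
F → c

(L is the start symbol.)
F → L, F → c

To find M[F, 'c'], we find productions for F where 'c' is in the predict set (PREDICT(N → α) = (FIRST(α) \ {ε}) ∪ (FOLLOW(N) if α ⇒* ε)).

Relevant sets:
  FIRST(L) = { 'b', 'c' }
  FOLLOW(F) = { 'b' }

F → L: PREDICT = { 'b', 'c' }
  'c' is in predict set, so this production goes in M[F, 'c']
F → ε: PREDICT = { 'b' }
F → c: PREDICT = { 'c' }
  'c' is in predict set, so this production goes in M[F, 'c']

M[F, 'c'] = F → L, F → c  (a multiply-defined cell — the grammar is not LL(1))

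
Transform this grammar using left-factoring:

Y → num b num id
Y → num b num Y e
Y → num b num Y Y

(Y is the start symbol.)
Y → num b num Y'
Y' → id
Y' → Y Y''
Y'' → e
Y'' → Y

Left-factoring transforms A → αβ₁ | αβ₂ into A → αA' and A' → β₁ | β₂
(α is the longest common prefix among the alternatives). Repeat until
no nonterminal has two alternatives with a common prefix.

Round 1: Y has alternatives sharing prefix 'num b num'. Introduce Y': Y → num b num Y'
  Add: Y' → id
  Add: Y' → Y e
  Add: Y' → Y Y

Round 2: Y' has alternatives sharing prefix 'Y'. Introduce Y'': Y' → Y Y''
  Add: Y'' → e
  Add: Y'' → Y

No remaining common prefixes — done.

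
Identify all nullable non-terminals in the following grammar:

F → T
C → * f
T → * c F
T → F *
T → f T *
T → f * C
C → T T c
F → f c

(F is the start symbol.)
None

A non-terminal is nullable if it can derive ε (the empty string): either it has an ε-production, or it has a production whose right-hand side consists entirely of nullable non-terminals.

There are no ε-productions, so no non-terminal can derive ε.
No non-terminals are nullable.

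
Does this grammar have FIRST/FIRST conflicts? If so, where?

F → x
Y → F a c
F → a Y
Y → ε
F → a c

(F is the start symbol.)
Yes. F → a Y / F → a c on { 'a' }

FIRST sets of the non-terminals at (or reachable through a nullable prefix from) the front of some alternative:
  FIRST(F) = { 'a', 'x' }

Productions for F:
  F → x: FIRST = { 'x' }
  F → a Y: FIRST = { 'a' }
  F → a c: FIRST = { 'a' }
Productions for Y:
  Y → F a c: FIRST = { 'a', 'x' }
  Y → ε: FIRST = { ε }

Conflict for F: F → a Y and F → a c
  Overlap: { 'a' }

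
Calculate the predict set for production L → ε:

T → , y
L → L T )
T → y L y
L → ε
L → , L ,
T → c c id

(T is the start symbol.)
{ ',', 'c', 'y' }

PREDICT(L → ε) = (FIRST(RHS) \ {ε}) ∪ (FOLLOW(L) if ε ∈ FIRST(RHS), i.e. RHS ⇒* ε)
The right-hand side is ε (FIRST(ε) = { ε }), so the predict set is FOLLOW(L) = { ',', 'c', 'y' }
PREDICT(L → ε) = { ',', 'c', 'y' }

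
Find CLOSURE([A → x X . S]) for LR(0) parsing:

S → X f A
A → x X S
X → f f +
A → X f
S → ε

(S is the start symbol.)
To compute CLOSURE, for each item [A → α.Bβ] where B is a non-terminal, add [B → .γ] for all productions B → γ; repeat for the newly added items until nothing changes.

Start with: [A → x X . S]
  [A → x X . S] has the dot before S: add [S → . X f A], [S → .]
  [S → . X f A] has the dot before X: add [X → . f f +]
No further items can be added.

CLOSURE = { [A → x X . S], [S → . X f A], [S → .], [X → . f f +] }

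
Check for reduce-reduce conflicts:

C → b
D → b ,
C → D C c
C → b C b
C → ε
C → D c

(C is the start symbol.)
A reduce-reduce conflict occurs when an LR(0) state has two complete items [A → α .] and [B → β .] — both call for a reduction, and with no lookahead the parser cannot choose between them.

Augment with C' → C and build the canonical LR(0) collection (I0 = CLOSURE({[C' → . C]}), then GOTO on every symbol after a dot until no new states appear). It has 10 states:
  I0: { [C → . D C c], [C → . D c], [C → . b C b], [C → . b], [C → .], [C' → . C], [D → . b ,] }  — shift, reduce
  I1: { [C' → C .] }  — accept
  I2: { [C → . D C c], [C → . D c], [C → . b C b], [C → . b], [C → .], [C → D . C c], [C → D . c], [D → . b ,] }  — shift, reduce
  I3: { [C → . D C c], [C → . D c], [C → . b C b], [C → . b], [C → .], [C → b . C b], [C → b .], [D → . b ,], [D → b . ,] }  — shift, 2 reduces
  I4: { [D → b , .] }  — reduce
  I5: { [C → b C . b] }  — shift
  I6: { [C → b C b .] }  — reduce
  I7: { [C → D C . c] }  — shift
  I8: { [C → D c .] }  — reduce
  I9: { [C → D C c .] }  — reduce

I3 contains complete items [C → .], [C → b .] — reduce-reduce conflict.

Answer: Yes — I3: [C → .] vs [C → b .]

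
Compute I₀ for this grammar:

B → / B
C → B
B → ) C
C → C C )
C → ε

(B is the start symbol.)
{ [B → . ) C], [B → . / B], [B' → . B] }

First, augment the grammar with B' → B
I₀ = CLOSURE({ [B' → . B] }):
  [B' → . B] has the dot before B: add [B → . / B], [B → . ) C]
No further items can be added.

I₀ = { [B → . ) C], [B → . / B], [B' → . B] }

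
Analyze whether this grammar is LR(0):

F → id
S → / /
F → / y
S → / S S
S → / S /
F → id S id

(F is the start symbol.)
Augment with F' → F and build the canonical LR(0) collection (I0 = CLOSURE({[F' → . F]}), then GOTO on every symbol after a dot until no new states appear). It has 12 states:
  I0: { [F → . / y], [F → . id S id], [F → . id], [F' → . F] }  — shift
  I1: { [F → / . y] }  — shift
  I2: { [F' → F .] }  — accept
  I3: { [F → id . S id], [F → id .], [S → . / /], [S → . / S /], [S → . / S S] }  — shift, reduce
  I4: { [S → . / /], [S → . / S /], [S → . / S S], [S → / . /], [S → / . S /], [S → / . S S] }  — shift
  I5: { [F → id S . id] }  — shift
  I6: { [F → id S id .] }  — reduce
  I7: { [S → . / /], [S → . / S /], [S → . / S S], [S → / . /], [S → / . S /], [S → / . S S], [S → / / .] }  — shift, reduce
  I8: { [S → . / /], [S → . / S /], [S → . / S S], [S → / S . /], [S → / S . S] }  — shift
  I9: { [S → . / /], [S → . / S /], [S → . / S S], [S → / . /], [S → / . S /], [S → / . S S], [S → / S / .] }  — shift, reduce
  I10: { [S → / S S .] }  — reduce
  I11: { [F → / y .] }  — reduce

Conflict in state I3:
  Shift-reduce conflict between [F → id .] and [S → . / /]
So the grammar is NOT LR(0).

Answer: No. Shift-reduce conflict between [F → id .] and [S → . / /]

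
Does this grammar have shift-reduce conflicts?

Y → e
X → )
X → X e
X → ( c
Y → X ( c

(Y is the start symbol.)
A shift-reduce conflict occurs when an LR(0) state has both:
  - a complete (reduce) item [A → α .] (dot at the end), and
  - a shift item [B → β . c γ] (dot before a terminal).

Augment with Y' → Y and build the canonical LR(0) collection (I0 = CLOSURE({[Y' → . Y]}), then GOTO on every symbol after a dot until no new states appear). It has 10 states:
  I0: { [X → . ( c], [X → . )], [X → . X e], [Y → . X ( c], [Y → . e], [Y' → . Y] }  — shift
  I1: { [X → ( . c] }  — shift
  I2: { [X → ) .] }  — reduce
  I3: { [X → X . e], [Y → X . ( c] }  — shift
  I4: { [Y' → Y .] }  — accept
  I5: { [Y → e .] }  — reduce
  I6: { [Y → X ( . c] }  — shift
  I7: { [X → X e .] }  — reduce
  I8: { [Y → X ( c .] }  — reduce
  I9: { [X → ( c .] }  — reduce

No state contains both a complete item and a shift item.

Answer: No shift-reduce conflicts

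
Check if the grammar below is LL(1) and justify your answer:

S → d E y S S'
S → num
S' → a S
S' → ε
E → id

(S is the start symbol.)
No. Predict set conflict for S': { 'a' }

A grammar is LL(1) if for each non-terminal N with multiple productions, the predict sets of those productions are pairwise disjoint, where PREDICT(N → α) = (FIRST(α) \ {ε}) ∪ (FOLLOW(N) if α ⇒* ε).

Relevant sets:
  FOLLOW(S') = { $, 'a' }

For S:
  PREDICT(S → d E y S S') = { 'd' }
  PREDICT(S → num) = { 'num' }
For S':
  PREDICT(S' → a S) = { 'a' }
  PREDICT(S' → ε) = { $, 'a' }
E has a single production, so nothing to check there.

Conflict found: Predict set conflict for S': { 'a' }
The grammar is NOT LL(1).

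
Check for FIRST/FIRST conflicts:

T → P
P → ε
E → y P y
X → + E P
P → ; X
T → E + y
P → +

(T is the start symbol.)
No FIRST/FIRST conflicts.

FIRST sets of the non-terminals at (or reachable through a nullable prefix from) the front of some alternative:
  FIRST(P) = { '+', ';', ε }
  FIRST(E) = { 'y' }

Productions for T:
  T → P: FIRST = { '+', ';', ε }
  T → E + y: FIRST = { 'y' }
Productions for P:
  P → ε: FIRST = { ε }
  P → ; X: FIRST = { ';' }
  P → +: FIRST = { '+' }
E, X have only one production, so no FIRST/FIRST conflict is possible there.

All alternatives of each non-terminal have pairwise disjoint FIRST sets.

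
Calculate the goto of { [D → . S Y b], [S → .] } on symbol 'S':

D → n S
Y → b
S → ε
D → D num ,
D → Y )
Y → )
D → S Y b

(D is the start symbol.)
GOTO(I, 'S') = CLOSURE({ [A → αX.β] : [A → α.Xβ] ∈ I, X = 'S' })

Items with dot before 'S', with the dot advanced:
  [D → . S Y b] → [D → S . Y b]
Closure of the advanced items:
  [D → S . Y b] has the dot before Y: add [Y → . b], [Y → . )]

GOTO = { [D → S . Y b], [Y → . )], [Y → . b] }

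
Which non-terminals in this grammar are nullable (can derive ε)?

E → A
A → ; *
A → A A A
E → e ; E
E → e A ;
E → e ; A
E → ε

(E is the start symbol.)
ε-productions: E → ε
So E is immediately nullable.
No further non-terminal can be added: every production for the remaining non-terminals contains a terminal or a non-nullable non-terminal.
Nullable = { 'E' }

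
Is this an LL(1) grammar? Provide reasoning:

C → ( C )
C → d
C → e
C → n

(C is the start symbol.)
Yes, the grammar is LL(1).

A grammar is LL(1) if for each non-terminal N with multiple productions, the predict sets of those productions are pairwise disjoint, where PREDICT(N → α) = (FIRST(α) \ {ε}) ∪ (FOLLOW(N) if α ⇒* ε).

For C:
  PREDICT(C → '(' C ')') = { '(' }
  PREDICT(C → d) = { 'd' }
  PREDICT(C → e) = { 'e' }
  PREDICT(C → n) = { 'n' }

All predict sets are disjoint. The grammar IS LL(1).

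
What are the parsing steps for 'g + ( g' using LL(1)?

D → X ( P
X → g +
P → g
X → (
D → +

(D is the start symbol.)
Stack is shown with the top on the left.

Stack      Input      Action
----------------------------
D $        g + ( g $  output D → X ( P
X ( P $    g + ( g $  output X → g +
g + ( P $  g + ( g $  match 'g'
+ ( P $    + ( g $    match '+'
( P $      ( g $      match '('
P $        g $        output P → g
g $        g $        match 'g'
$          $          accept

The string is accepted.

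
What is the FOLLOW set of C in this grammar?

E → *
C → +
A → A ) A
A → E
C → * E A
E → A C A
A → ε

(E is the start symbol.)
{ $, ')', '*', '+' }

In E → A C A: C is followed by A, add FIRST(A) \ {ε} = { ')', '*', '+' }
  A is nullable, so also add FOLLOW(E)

The FOLLOW sets referred to above (computed the same way, to a fixed point):
  FOLLOW(E) = { $, ')', '*', '+' }

Taking the union: FOLLOW(C) = { $, ')', '*', '+' }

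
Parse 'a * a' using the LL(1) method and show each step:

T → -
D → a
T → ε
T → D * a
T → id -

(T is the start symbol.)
Stack is shown with the top on the left.

Stack    Input    Action
------------------------
T $      a * a $  output T → D * a
D * a $  a * a $  output D → a
a * a $  a * a $  match 'a'
* a $    * a $    match '*'
a $      a $      match 'a'
$        $        accept

The string is accepted.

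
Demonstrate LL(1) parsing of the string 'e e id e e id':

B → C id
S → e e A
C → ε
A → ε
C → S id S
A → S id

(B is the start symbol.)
LL(1) parsing maintains a stack (initially the start symbol over $) and the input. At each step: if the stack top is a terminal, match it against the current input token; if it is a non-terminal N, replace it with the RHS of M[N, lookahead] (the unique production whose predict set contains the lookahead).

Stack is shown with the top on the left.

Stack            Input            Action
----------------------------------------
B $              e e id e e id $  output B → C id
C id $           e e id e e id $  output C → S id S
S id S id $      e e id e e id $  output S → e e A
e e A id S id $  e e id e e id $  match 'e'
e A id S id $    e id e e id $    match 'e'
A id S id $      id e e id $      output A → ε
id S id $        id e e id $      match 'id'
S id $           e e id $         output S → e e A
e e A id $       e e id $         match 'e'
e A id $         e id $           match 'e'
A id $           id $             output A → ε
id $             id $             match 'id'
$                $                accept

The string is accepted.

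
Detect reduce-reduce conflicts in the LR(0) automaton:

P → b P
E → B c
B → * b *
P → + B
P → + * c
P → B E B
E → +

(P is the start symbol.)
Augment with P' → P and build the canonical LR(0) collection (I0 = CLOSURE({[P' → . P]}), then GOTO on every symbol after a dot until no new states appear). It has 17 states:
  I0: { [B → . * b *], [P → . + * c], [P → . + B], [P → . B E B], [P → . b P], [P' → . P] }  — shift
  I1: { [B → * . b *] }  — shift
  I2: { [B → . * b *], [P → + . * c], [P → + . B] }  — shift
  I3: { [B → . * b *], [E → . +], [E → . B c], [P → B . E B] }  — shift
  I4: { [P' → P .] }  — accept
  I5: { [B → . * b *], [P → . + * c], [P → . + B], [P → . B E B], [P → . b P], [P → b . P] }  — shift
  I6: { [P → b P .] }  — reduce
  I7: { [E → + .] }  — reduce
  I8: { [E → B . c] }  — shift
  I9: { [B → . * b *], [P → B E . B] }  — shift
  I10: { [P → B E B .] }  — reduce
  I11: { [E → B c .] }  — reduce
  I12: { [B → * . b *], [P → + * . c] }  — shift
  I13: { [P → + B .] }  — reduce
  I14: { [B → * b . *] }  — shift
  I15: { [P → + * c .] }  — reduce
  I16: { [B → * b * .] }  — reduce

No state contains more than one complete item.

Answer: No reduce-reduce conflicts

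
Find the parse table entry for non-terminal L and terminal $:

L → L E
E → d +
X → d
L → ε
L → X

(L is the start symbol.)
L → ε

To find M[L, $], we find productions for L where $ is in the predict set (PREDICT(N → α) = (FIRST(α) \ {ε}) ∪ (FOLLOW(N) if α ⇒* ε)).

Relevant sets:
  FIRST(L) = { 'd', ε }
  FIRST(E) = { 'd' }
  FIRST(X) = { 'd' }
  FOLLOW(L) = { $, 'd' }

L → L E: PREDICT = { 'd' }
L → ε: PREDICT = { $, 'd' }
  $ is in predict set, so this production goes in M[L, $]
L → X: PREDICT = { 'd' }

M[L, $] = L → ε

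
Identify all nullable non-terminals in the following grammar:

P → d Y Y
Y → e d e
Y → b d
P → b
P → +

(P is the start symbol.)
None

A non-terminal is nullable if it can derive ε (the empty string): either it has an ε-production, or it has a production whose right-hand side consists entirely of nullable non-terminals.

There are no ε-productions, so no non-terminal can derive ε.
No non-terminals are nullable.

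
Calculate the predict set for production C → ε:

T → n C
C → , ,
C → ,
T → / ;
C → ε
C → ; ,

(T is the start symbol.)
{ $ }

PREDICT(C → ε) = (FIRST(RHS) \ {ε}) ∪ (FOLLOW(C) if ε ∈ FIRST(RHS), i.e. RHS ⇒* ε)
The right-hand side is ε (FIRST(ε) = { ε }), so the predict set is FOLLOW(C) = { $ }
PREDICT(C → ε) = { $ }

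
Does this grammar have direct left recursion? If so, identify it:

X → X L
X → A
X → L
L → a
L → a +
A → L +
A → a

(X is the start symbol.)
X → X L: LEFT RECURSIVE (starts with X)
X → A: starts with A
X → L: starts with L
L → a: starts with a
L → a +: starts with a
A → L +: starts with L
A → a: starts with a

The grammar has direct left recursion on: X.

Answer: Yes, X is left-recursive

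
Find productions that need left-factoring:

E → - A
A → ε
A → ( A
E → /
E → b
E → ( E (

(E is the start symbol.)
No, left-factoring is not needed

Left-factoring is needed when two productions for the same non-terminal
share a common prefix on the right-hand side.

Productions for E:
  E → - A
  E → /
  E → b
  E → ( E (
Productions for A:
  A → ε
  A → ( A

No common prefixes found.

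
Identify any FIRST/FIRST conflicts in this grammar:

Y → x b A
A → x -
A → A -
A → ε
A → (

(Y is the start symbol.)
Yes. A → x '-' / A → A '-' on { 'x' }; A → A '-' / A → '(' on { '(' }

A FIRST/FIRST conflict occurs when two productions N → α and N → β for the same non-terminal have FIRST(α) ∩ FIRST(β) ≠ ∅ (with ε ∈ FIRST of a nullable right-hand side, so two nullable alternatives also conflict).

FIRST sets of the non-terminals at (or reachable through a nullable prefix from) the front of some alternative:
  FIRST(A) = { '(', '-', 'x', ε }

Productions for A:
  A → x -: FIRST = { 'x' }
  A → A -: FIRST = { '(', '-', 'x' }
  A → ε: FIRST = { ε }
  A → (: FIRST = { '(' }
Y has only one production, so no FIRST/FIRST conflict is possible there.

Conflict for A: A → x - and A → A -
  Overlap: { 'x' }
Conflict for A: A → A - and A → (
  Overlap: { '(' }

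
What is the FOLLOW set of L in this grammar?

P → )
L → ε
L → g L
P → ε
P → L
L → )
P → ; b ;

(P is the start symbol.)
{ $ }

To compute FOLLOW(L), find every occurrence of L on a right-hand side N → α L β: add FIRST(β) \ {ε}, and if β is empty or nullable also add FOLLOW(N). Iterate to a fixed point.

In L → g L: L is at the end; this adds FOLLOW(L) to itself — nothing new
In P → L: L is at the end, add FOLLOW(P)

The FOLLOW sets referred to above (computed the same way, to a fixed point):
  FOLLOW(P) = { $ }

Taking the union: FOLLOW(L) = { $ }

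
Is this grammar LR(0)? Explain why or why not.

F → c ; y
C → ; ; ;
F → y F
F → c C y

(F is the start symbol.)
Yes, the grammar is LR(0)

Augment with F' → F and build the canonical LR(0) collection (I0 = CLOSURE({[F' → . F]}), then GOTO on every symbol after a dot until no new states appear). It has 11 states:
  I0: { [F → . c ; y], [F → . c C y], [F → . y F], [F' → . F] }  — shift
  I1: { [F' → F .] }  — accept
  I2: { [C → . ; ; ;], [F → c . ; y], [F → c . C y] }  — shift
  I3: { [F → . c ; y], [F → . c C y], [F → . y F], [F → y . F] }  — shift
  I4: { [F → y F .] }  — reduce
  I5: { [C → ; . ; ;], [F → c ; . y] }  — shift
  I6: { [F → c C . y] }  — shift
  I7: { [F → c C y .] }  — reduce
  I8: { [C → ; ; . ;] }  — shift
  I9: { [F → c ; y .] }  — reduce
  I10: { [C → ; ; ; .] }  — reduce

Every state is either a pure shift/goto state or contains exactly one complete item and nothing to shift — no conflicts. The grammar is LR(0).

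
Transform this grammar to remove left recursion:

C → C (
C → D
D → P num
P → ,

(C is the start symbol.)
C → D C'
C' → ( C'
C' → ε
D → P num
P → ,

C is directly left-recursive. The standard transformation for
  A → A α₁ | ... | A α_m | β₁ | ... | β_n
is
  A  → β₁ A' | ... | β_n A'
  A' → α₁ A' | ... | α_m A' | ε

C → D becomes C → D C'
C → C ( becomes C' → ( C'
Add C' → ε

Productions for other non-terminals are unchanged:
  D → P num
  P → ,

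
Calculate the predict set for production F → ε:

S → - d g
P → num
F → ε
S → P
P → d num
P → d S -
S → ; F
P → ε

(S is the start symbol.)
PREDICT(F → ε) = (FIRST(RHS) \ {ε}) ∪ (FOLLOW(F) if ε ∈ FIRST(RHS), i.e. RHS ⇒* ε)
The right-hand side is ε (FIRST(ε) = { ε }), so the predict set is FOLLOW(F) = { $, '-' }
PREDICT(F → ε) = { $, '-' }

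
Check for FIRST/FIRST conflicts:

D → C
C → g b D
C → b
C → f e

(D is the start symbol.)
A FIRST/FIRST conflict occurs when two productions N → α and N → β for the same non-terminal have FIRST(α) ∩ FIRST(β) ≠ ∅ (with ε ∈ FIRST of a nullable right-hand side, so two nullable alternatives also conflict).

Productions for C:
  C → g b D: FIRST = { 'g' }
  C → b: FIRST = { 'b' }
  C → f e: FIRST = { 'f' }
D has only one production, so no FIRST/FIRST conflict is possible there.

All alternatives of each non-terminal have pairwise disjoint FIRST sets.

Answer: No FIRST/FIRST conflicts.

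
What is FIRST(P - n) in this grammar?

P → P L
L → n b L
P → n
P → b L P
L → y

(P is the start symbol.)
FIRST sets of the non-terminals involved (from the grammar, by fixed-point iteration):
  FIRST(P) = { 'b', 'n' }

To compute FIRST(P - n), process the symbols left to right:
Symbol P is a non-terminal. Add FIRST(P) \ {ε} = { 'b', 'n' }
P is not nullable (ε ∉ FIRST(P)), so stop here.
FIRST(P - n) = { 'b', 'n' }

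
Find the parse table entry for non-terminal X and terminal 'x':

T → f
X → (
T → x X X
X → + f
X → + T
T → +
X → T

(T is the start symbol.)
To find M[X, 'x'], we find productions for X where 'x' is in the predict set (PREDICT(N → α) = (FIRST(α) \ {ε}) ∪ (FOLLOW(N) if α ⇒* ε)).

Relevant sets:
  FIRST(T) = { '+', 'f', 'x' }

X → (: PREDICT = { '(' }
X → + f: PREDICT = { '+' }
X → + T: PREDICT = { '+' }
X → T: PREDICT = { '+', 'f', 'x' }
  'x' is in predict set, so this production goes in M[X, 'x']

M[X, 'x'] = X → T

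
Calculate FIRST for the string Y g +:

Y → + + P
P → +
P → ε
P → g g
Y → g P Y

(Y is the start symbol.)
{ '+', 'g' }

FIRST sets of the non-terminals involved (from the grammar, by fixed-point iteration):
  FIRST(Y) = { '+', 'g' }

To compute FIRST(Y g +), process the symbols left to right:
Symbol Y is a non-terminal. Add FIRST(Y) \ {ε} = { '+', 'g' }
Y is not nullable (ε ∉ FIRST(Y)), so stop here.
FIRST(Y g +) = { '+', 'g' }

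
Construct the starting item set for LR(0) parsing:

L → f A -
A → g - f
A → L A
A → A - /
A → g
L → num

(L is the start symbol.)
{ [L → . f A -], [L → . num], [L' → . L] }

First, augment the grammar with L' → L
I₀ = CLOSURE({ [L' → . L] }):
  [L' → . L] has the dot before L: add [L → . f A -], [L → . num]
No further items can be added.

I₀ = { [L → . f A -], [L → . num], [L' → . L] }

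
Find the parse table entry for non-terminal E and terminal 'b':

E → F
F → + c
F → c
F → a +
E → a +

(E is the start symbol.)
To find M[E, 'b'], we find productions for E where 'b' is in the predict set (PREDICT(N → α) = (FIRST(α) \ {ε}) ∪ (FOLLOW(N) if α ⇒* ε)).

Relevant sets:
  FIRST(F) = { '+', 'a', 'c' }

E → F: PREDICT = { '+', 'a', 'c' }
E → a +: PREDICT = { 'a' }

M[E, 'b'] is empty (no production applies)

Answer: Empty (error entry)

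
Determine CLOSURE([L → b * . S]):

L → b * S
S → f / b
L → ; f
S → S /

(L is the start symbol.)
{ [L → b * . S], [S → . S /], [S → . f / b] }

To compute CLOSURE, for each item [A → α.Bβ] where B is a non-terminal, add [B → .γ] for all productions B → γ; repeat for the newly added items until nothing changes.

Start with: [L → b * . S]
  [L → b * . S] has the dot before S: add [S → . f / b], [S → . S /]
No further items can be added.

CLOSURE = { [L → b * . S], [S → . S /], [S → . f / b] }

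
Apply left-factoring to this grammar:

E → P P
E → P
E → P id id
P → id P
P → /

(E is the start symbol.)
E → P E'
E' → P
E' → ε
E' → id id
P → id P
P → /

Left-factoring transforms A → αβ₁ | αβ₂ into A → αA' and A' → β₁ | β₂
(α is the longest common prefix among the alternatives). Repeat until
no nonterminal has two alternatives with a common prefix.

Round 1: E has alternatives sharing prefix 'P'. Introduce E': E → P E'
  Add: E' → P
  Add: E' → ε
  Add: E' → id id

No remaining common prefixes — done.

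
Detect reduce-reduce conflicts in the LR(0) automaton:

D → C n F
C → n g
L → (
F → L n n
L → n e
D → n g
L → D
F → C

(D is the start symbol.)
Yes — I4: [C → n g .] vs [D → n g .]

Augment with D' → D and build the canonical LR(0) collection (I0 = CLOSURE({[D' → . D]}), then GOTO on every symbol after a dot until no new states appear). It has 15 states:
  I0: { [C → . n g], [D → . C n F], [D → . n g], [D' → . D] }  — shift
  I1: { [D → C . n F] }  — shift
  I2: { [D' → D .] }  — accept
  I3: { [C → n . g], [D → n . g] }  — shift
  I4: { [C → n g .], [D → n g .] }  — 2 reduces
  I5: { [C → . n g], [D → . C n F], [D → . n g], [D → C n . F], [F → . C], [F → . L n n], [L → . (], [L → . D], [L → . n e] }  — shift
  I6: { [L → ( .] }  — reduce
  I7: { [D → C . n F], [F → C .] }  — shift, reduce
  I8: { [L → D .] }  — reduce
  I9: { [D → C n F .] }  — reduce
  I10: { [F → L . n n] }  — shift
  I11: { [C → n . g], [D → n . g], [L → n . e] }  — shift
  I12: { [L → n e .] }  — reduce
  I13: { [F → L n . n] }  — shift
  I14: { [F → L n n .] }  — reduce

I4 contains complete items [C → n g .], [D → n g .] — reduce-reduce conflict.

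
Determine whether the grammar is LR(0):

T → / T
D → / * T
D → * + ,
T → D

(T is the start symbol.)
Yes, the grammar is LR(0)

A grammar is LR(0) if no state in the canonical LR(0) collection has:
  - both a shift item (dot before a terminal) and a complete item (shift-reduce conflict), or
  - two or more complete items (reduce-reduce conflict; the accept item [T' → T .] counts as a complete item here).

Augment with T' → T and build the canonical LR(0) collection (I0 = CLOSURE({[T' → . T]}), then GOTO on every symbol after a dot until no new states appear). It has 10 states:
  I0: { [D → . * + ,], [D → . / * T], [T → . / T], [T → . D], [T' → . T] }  — shift
  I1: { [D → * . + ,] }  — shift
  I2: { [D → . * + ,], [D → . / * T], [D → / . * T], [T → . / T], [T → . D], [T → / . T] }  — shift
  I3: { [T → D .] }  — reduce
  I4: { [T' → T .] }  — accept
  I5: { [D → * . + ,], [D → . * + ,], [D → . / * T], [D → / * . T], [T → . / T], [T → . D] }  — shift
  I6: { [T → / T .] }  — reduce
  I7: { [D → * + . ,] }  — shift
  I8: { [D → / * T .] }  — reduce
  I9: { [D → * + , .] }  — reduce

Every state is either a pure shift/goto state or contains exactly one complete item and nothing to shift — no conflicts. The grammar is LR(0).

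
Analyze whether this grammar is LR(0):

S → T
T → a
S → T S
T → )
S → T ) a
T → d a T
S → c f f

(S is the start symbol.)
A grammar is LR(0) if no state in the canonical LR(0) collection has:
  - both a shift item (dot before a terminal) and a complete item (shift-reduce conflict), or
  - two or more complete items (reduce-reduce conflict; the accept item [S' → S .] counts as a complete item here).

Augment with S' → S and build the canonical LR(0) collection (I0 = CLOSURE({[S' → . S]}), then GOTO on every symbol after a dot until no new states appear). It has 14 states:
  I0: { [S → . T ) a], [S → . T S], [S → . T], [S → . c f f], [S' → . S], [T → . )], [T → . a], [T → . d a T] }  — shift
  I1: { [T → ) .] }  — reduce
  I2: { [S' → S .] }  — accept
  I3: { [S → . T ) a], [S → . T S], [S → . T], [S → . c f f], [S → T . ) a], [S → T . S], [S → T .], [T → . )], [T → . a], [T → . d a T] }  — shift, reduce
  I4: { [T → a .] }  — reduce
  I5: { [S → c . f f] }  — shift
  I6: { [T → d . a T] }  — shift
  I7: { [T → . )], [T → . a], [T → . d a T], [T → d a . T] }  — shift
  I8: { [T → d a T .] }  — reduce
  I9: { [S → c f . f] }  — shift
  I10: { [S → c f f .] }  — reduce
  I11: { [S → T ) . a], [T → ) .] }  — shift, reduce
  I12: { [S → T S .] }  — reduce
  I13: { [S → T ) a .] }  — reduce

Conflict in state I3:
  Shift-reduce conflict between [S → T .] and [S → T . ) a]
So the grammar is NOT LR(0).

Answer: No. Shift-reduce conflict between [S → T .] and [S → T . ) a]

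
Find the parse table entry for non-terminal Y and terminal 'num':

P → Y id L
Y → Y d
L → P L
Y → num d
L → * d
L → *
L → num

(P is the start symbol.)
Y → Y d, Y → num d

To find M[Y, 'num'], we find productions for Y where 'num' is in the predict set (PREDICT(N → α) = (FIRST(α) \ {ε}) ∪ (FOLLOW(N) if α ⇒* ε)).

Relevant sets:
  FIRST(Y) = { 'num' }

Y → Y d: PREDICT = { 'num' }
  'num' is in predict set, so this production goes in M[Y, 'num']
Y → num d: PREDICT = { 'num' }
  'num' is in predict set, so this production goes in M[Y, 'num']

M[Y, 'num'] = Y → Y d, Y → num d  (a multiply-defined cell — the grammar is not LL(1))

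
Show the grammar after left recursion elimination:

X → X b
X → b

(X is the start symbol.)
X is directly left-recursive. The standard transformation for
  A → A α₁ | ... | A α_m | β₁ | ... | β_n
is
  A  → β₁ A' | ... | β_n A'
  A' → α₁ A' | ... | α_m A' | ε

X → b becomes X → b X'
X → X b becomes X' → b X'
Add X' → ε

Resulting grammar:
X → b X'
X' → b X'
X' → ε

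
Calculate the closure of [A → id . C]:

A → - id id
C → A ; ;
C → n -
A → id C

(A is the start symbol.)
Start with: [A → id . C]
  [A → id . C] has the dot before C: add [C → . A ; ;], [C → . n -]
  [C → . A ; ;] has the dot before A: add [A → . - id id], [A → . id C]
No further items can be added.

CLOSURE = { [A → . - id id], [A → . id C], [A → id . C], [C → . A ; ;], [C → . n -] }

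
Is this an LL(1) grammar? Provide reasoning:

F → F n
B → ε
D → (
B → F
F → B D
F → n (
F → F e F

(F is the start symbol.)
A grammar is LL(1) if for each non-terminal N with multiple productions, the predict sets of those productions are pairwise disjoint, where PREDICT(N → α) = (FIRST(α) \ {ε}) ∪ (FOLLOW(N) if α ⇒* ε).

Relevant sets:
  FIRST(F) = { '(', 'n' }
  FIRST(B) = { '(', 'n', ε }
  FIRST(D) = { '(' }
  FOLLOW(B) = { '(' }

For F:
  PREDICT(F → F n) = { '(', 'n' }
  PREDICT(F → B D) = { '(', 'n' }
  PREDICT(F → n '(') = { 'n' }
  PREDICT(F → F e F) = { '(', 'n' }
For B:
  PREDICT(B → ε) = { '(' }
  PREDICT(B → F) = { '(', 'n' }
D has a single production, so nothing to check there.

Conflict found: Predict set conflict for F: { '(', 'n' }
The grammar is NOT LL(1).

Answer: No. Predict set conflict for F: { '(', 'n' }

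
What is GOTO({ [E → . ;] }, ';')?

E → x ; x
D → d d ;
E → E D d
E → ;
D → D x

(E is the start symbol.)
{ [E → ; .] }

GOTO(I, ';') = CLOSURE({ [A → αX.β] : [A → α.Xβ] ∈ I, X = ';' })

Items with dot before ';', with the dot advanced:
  [E → . ;] → [E → ; .]
Closure adds nothing (no advanced item has the dot before a non-terminal).

GOTO = { [E → ; .] }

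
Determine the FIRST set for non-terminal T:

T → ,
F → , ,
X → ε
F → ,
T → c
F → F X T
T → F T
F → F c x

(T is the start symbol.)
FIRST sets of the other non-terminals involved (by the same procedure, iterated to a fixed point):
  FIRST(F) = { ',' }

From T → ,:
  - ',' is a terminal: add ',' and stop
From T → c:
  - c is a terminal: add 'c' and stop
From T → F T:
  - F is a non-terminal: add FIRST(F) \ {ε} = { ',' }
    F is not nullable, so stop

Collecting: FIRST(T) = { ',', 'c' }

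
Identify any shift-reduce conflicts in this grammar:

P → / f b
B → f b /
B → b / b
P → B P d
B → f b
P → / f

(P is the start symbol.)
A shift-reduce conflict occurs when an LR(0) state has both:
  - a complete (reduce) item [A → α .] (dot at the end), and
  - a shift item [B → β . c γ] (dot before a terminal).

Augment with P' → P and build the canonical LR(0) collection (I0 = CLOSURE({[P' → . P]}), then GOTO on every symbol after a dot until no new states appear). It has 14 states:
  I0: { [B → . b / b], [B → . f b /], [B → . f b], [P → . / f b], [P → . / f], [P → . B P d], [P' → . P] }  — shift
  I1: { [P → / . f b], [P → / . f] }  — shift
  I2: { [B → . b / b], [B → . f b /], [B → . f b], [P → . / f b], [P → . / f], [P → . B P d], [P → B . P d] }  — shift
  I3: { [P' → P .] }  — accept
  I4: { [B → b . / b] }  — shift
  I5: { [B → f . b /], [B → f . b] }  — shift
  I6: { [B → f b . /], [B → f b .] }  — shift, reduce
  I7: { [B → f b / .] }  — reduce
  I8: { [B → b / . b] }  — shift
  I9: { [B → b / b .] }  — reduce
  I10: { [P → B P . d] }  — shift
  I11: { [P → B P d .] }  — reduce
  I12: { [P → / f . b], [P → / f .] }  — shift, reduce
  I13: { [P → / f b .] }  — reduce

I6 contains reduce item [B → f b .] and shift item [B → f b . /] — shift-reduce conflict.
I12 contains reduce item [P → / f .] and shift item [P → / f . b] — shift-reduce conflict.

Answer: Yes — I6: [B → f b .] vs [B → f b . /]; I12: [P → / f .] vs [P → / f . b]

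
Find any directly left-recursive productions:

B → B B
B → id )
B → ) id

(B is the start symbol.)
Yes, B is left-recursive

Direct left recursion occurs when N → N α for some non-terminal N (the right-hand side begins with the left-hand side itself).

B → B B: LEFT RECURSIVE (starts with B)
B → id ): starts with id
B → ) id: starts with ')'

The grammar has direct left recursion on: B.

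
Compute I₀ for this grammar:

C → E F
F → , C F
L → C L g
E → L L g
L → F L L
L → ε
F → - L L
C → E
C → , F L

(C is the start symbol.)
First, augment the grammar with C' → C
I₀ = CLOSURE({ [C' → . C] }):
  [C' → . C] has the dot before C: add [C → . E F], [C → . E], [C → . , F L]
  [C → . E F] has the dot before E: add [E → . L L g]
  [E → . L L g] has the dot before L: add [L → . C L g], [L → . F L L], [L → .]
  [L → . F L L] has the dot before F: add [F → . , C F], [F → . - L L]
No further items can be added.

I₀ = { [C → . , F L], [C → . E F], [C → . E], [C' → . C], [E → . L L g], [F → . , C F], [F → . - L L], [L → . C L g], [L → . F L L], [L → .] }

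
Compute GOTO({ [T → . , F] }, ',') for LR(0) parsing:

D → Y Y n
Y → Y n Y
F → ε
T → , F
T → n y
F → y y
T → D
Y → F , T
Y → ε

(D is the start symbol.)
GOTO(I, ',') = CLOSURE({ [A → αX.β] : [A → α.Xβ] ∈ I, X = ',' })

Items with dot before ',', with the dot advanced:
  [T → . , F] → [T → , . F]
Closure of the advanced items:
  [T → , . F] has the dot before F: add [F → .], [F → . y y]

GOTO = { [F → . y y], [F → .], [T → , . F] }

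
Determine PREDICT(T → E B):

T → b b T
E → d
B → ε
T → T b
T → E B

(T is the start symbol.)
{ 'd' }

PREDICT(T → E B) = (FIRST(RHS) \ {ε}) ∪ (FOLLOW(T) if ε ∈ FIRST(RHS), i.e. RHS ⇒* ε)
FIRST(E) = { 'd' }
FIRST(E B) = { 'd' }
ε ∉ FIRST(E B), so FOLLOW(T) is not added.
PREDICT(T → E B) = { 'd' }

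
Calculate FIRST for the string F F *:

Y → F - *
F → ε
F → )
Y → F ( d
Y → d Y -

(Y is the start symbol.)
{ ')', '*' }

FIRST sets of the non-terminals involved (from the grammar, by fixed-point iteration):
  FIRST(F) = { ')', ε }

To compute FIRST(F F *), process the symbols left to right:
Symbol F is a non-terminal. Add FIRST(F) \ {ε} = { ')' }
F is nullable (ε ∈ FIRST(F)), continue to the next symbol.
Symbol F is a non-terminal. Add FIRST(F) \ {ε} = { ')' }
F is nullable (ε ∈ FIRST(F)), continue to the next symbol.
Symbol * is a terminal. Add '*' and stop.
FIRST(F F *) = { ')', '*' }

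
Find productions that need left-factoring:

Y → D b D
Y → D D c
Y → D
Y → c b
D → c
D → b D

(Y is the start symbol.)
Yes, Y has productions with common prefix 'D'

Left-factoring is needed when two productions for the same non-terminal
share a common prefix on the right-hand side.

Productions for Y:
  Y → D b D
  Y → D D c
  Y → D
  Y → c b
Productions for D:
  D → c
  D → b D

Found common prefix 'D' in productions for Y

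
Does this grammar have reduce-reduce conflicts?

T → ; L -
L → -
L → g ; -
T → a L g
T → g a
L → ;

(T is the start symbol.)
No reduce-reduce conflicts

A reduce-reduce conflict occurs when an LR(0) state has two complete items [A → α .] and [B → β .] — both call for a reduction, and with no lookahead the parser cannot choose between them.

Augment with T' → T and build the canonical LR(0) collection (I0 = CLOSURE({[T' → . T]}), then GOTO on every symbol after a dot until no new states appear). It has 15 states:
  I0: { [T → . ; L -], [T → . a L g], [T → . g a], [T' → . T] }  — shift
  I1: { [L → . -], [L → . ;], [L → . g ; -], [T → ; . L -] }  — shift
  I2: { [T' → T .] }  — accept
  I3: { [L → . -], [L → . ;], [L → . g ; -], [T → a . L g] }  — shift
  I4: { [T → g . a] }  — shift
  I5: { [T → g a .] }  — reduce
  I6: { [L → - .] }  — reduce
  I7: { [L → ; .] }  — reduce
  I8: { [T → a L . g] }  — shift
  I9: { [L → g . ; -] }  — shift
  I10: { [L → g ; . -] }  — shift
  I11: { [L → g ; - .] }  — reduce
  I12: { [T → a L g .] }  — reduce
  I13: { [T → ; L . -] }  — shift
  I14: { [T → ; L - .] }  — reduce

No state contains more than one complete item.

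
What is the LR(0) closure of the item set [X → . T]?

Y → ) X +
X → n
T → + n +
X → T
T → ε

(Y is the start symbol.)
{ [T → . + n +], [T → .], [X → . T] }

To compute CLOSURE, for each item [A → α.Bβ] where B is a non-terminal, add [B → .γ] for all productions B → γ; repeat for the newly added items until nothing changes.

Start with: [X → . T]
  [X → . T] has the dot before T: add [T → . + n +], [T → .]
No further items can be added.

CLOSURE = { [T → . + n +], [T → .], [X → . T] }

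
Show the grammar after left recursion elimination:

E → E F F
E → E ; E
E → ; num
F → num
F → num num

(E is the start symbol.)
E is directly left-recursive. The standard transformation for
  A → A α₁ | ... | A α_m | β₁ | ... | β_n
is
  A  → β₁ A' | ... | β_n A'
  A' → α₁ A' | ... | α_m A' | ε

E → ; num becomes E → ; num E'
E → E F F becomes E' → F F E'
E → E ; E becomes E' → ; E E'
Add E' → ε

Productions for other non-terminals are unchanged:
  F → num
  F → num num

Resulting grammar:
E → ; num E'
E' → F F E'
E' → ; E E'
E' → ε
F → num
F → num num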